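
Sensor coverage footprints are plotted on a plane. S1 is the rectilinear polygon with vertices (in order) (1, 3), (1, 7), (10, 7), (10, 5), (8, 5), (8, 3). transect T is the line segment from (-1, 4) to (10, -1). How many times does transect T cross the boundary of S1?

The segment meets the boundary at (1.2,3), (1,3.091).

2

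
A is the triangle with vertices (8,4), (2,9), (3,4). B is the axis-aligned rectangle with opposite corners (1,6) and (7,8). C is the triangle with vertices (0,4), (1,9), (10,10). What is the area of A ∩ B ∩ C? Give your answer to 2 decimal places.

The intersection is the polygon with vertices (2.6,6), (2.2,8), (3.2,8), (4.651,6.791), (3.333,6).
By the shoelace formula its area is 3.10.

3.10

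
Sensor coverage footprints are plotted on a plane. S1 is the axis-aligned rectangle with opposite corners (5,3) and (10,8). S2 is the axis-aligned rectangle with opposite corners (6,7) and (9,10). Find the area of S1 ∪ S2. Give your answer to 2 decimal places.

31.00

By inclusion–exclusion:
Individual areas: |S1| = 25, |S2| = 9.
|S1∩S2|: x∈[6,9], y∈[7,8] → 3·1 = 3.
|S1 ∪ S2| = 34 − 3 = 31.00.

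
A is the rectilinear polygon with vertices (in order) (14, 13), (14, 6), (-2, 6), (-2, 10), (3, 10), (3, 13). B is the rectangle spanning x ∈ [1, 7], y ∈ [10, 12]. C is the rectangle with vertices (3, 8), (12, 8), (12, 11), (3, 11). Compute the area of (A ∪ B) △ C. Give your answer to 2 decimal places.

|A ∪ B| = 101.
|(A ∪ B) ∩ C| = 27.
|(A ∪ B) △ C| = 101 + 27 − 54 = 74.00.

74.00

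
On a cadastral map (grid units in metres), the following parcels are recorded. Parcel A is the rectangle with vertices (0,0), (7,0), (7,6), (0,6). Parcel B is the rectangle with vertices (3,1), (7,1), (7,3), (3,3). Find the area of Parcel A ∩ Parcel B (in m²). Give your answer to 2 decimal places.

8.00

|Parcel A∩Parcel B|: x∈[3,7], y∈[1,3] → 4·2 = 8.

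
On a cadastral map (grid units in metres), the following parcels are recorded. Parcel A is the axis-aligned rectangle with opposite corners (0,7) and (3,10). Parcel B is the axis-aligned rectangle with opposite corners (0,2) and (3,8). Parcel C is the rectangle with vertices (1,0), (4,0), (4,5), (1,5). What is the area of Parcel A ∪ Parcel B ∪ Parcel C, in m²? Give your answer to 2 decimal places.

33.00

By inclusion–exclusion:
Individual areas: |Parcel A| = 9, |Parcel B| = 18, |Parcel C| = 15.
|Parcel A∩Parcel B|: x∈[0,3], y∈[7,8] → 3·1 = 3.
|Parcel A∩Parcel C| = 0 (no overlap).
|Parcel B∩Parcel C|: x∈[1,3], y∈[2,5] → 2·3 = 6.
|Parcel A∩Parcel B∩Parcel C| = 0.
|Parcel A ∪ Parcel B ∪ Parcel C| = 42 − 9 + 0 = 33.00.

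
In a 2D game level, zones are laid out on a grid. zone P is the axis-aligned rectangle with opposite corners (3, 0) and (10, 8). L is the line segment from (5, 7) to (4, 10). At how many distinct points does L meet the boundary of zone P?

1

The segment meets the boundary at (4.667,8).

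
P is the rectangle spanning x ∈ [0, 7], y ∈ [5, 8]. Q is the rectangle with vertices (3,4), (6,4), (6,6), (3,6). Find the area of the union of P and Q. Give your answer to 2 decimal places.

By inclusion–exclusion:
Individual areas: |P| = 21, |Q| = 6.
|P∩Q|: x∈[3,6], y∈[5,6] → 3·1 = 3.
|P ∪ Q| = 27 − 3 = 24.00.

24.00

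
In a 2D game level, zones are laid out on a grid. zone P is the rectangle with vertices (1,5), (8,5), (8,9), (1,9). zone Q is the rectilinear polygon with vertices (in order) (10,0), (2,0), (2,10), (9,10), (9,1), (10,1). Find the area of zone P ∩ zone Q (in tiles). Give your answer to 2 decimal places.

The intersection is the polygon with vertices (8,9), (8,5), (2,5), (2,9).
By the shoelace formula its area is 24.00.

24.00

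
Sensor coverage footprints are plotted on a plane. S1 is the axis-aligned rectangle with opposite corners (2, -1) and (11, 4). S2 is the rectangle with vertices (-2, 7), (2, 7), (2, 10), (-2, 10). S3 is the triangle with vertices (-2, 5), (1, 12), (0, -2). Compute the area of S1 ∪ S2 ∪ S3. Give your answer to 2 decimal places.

By inclusion–exclusion:
Individual areas: |S1| = 45, |S2| = 12, |S3| = 17.5.
|S1∩S2| = 0 (no overlap).
|S1∩S3| = 0.
|S2∩S3| = 3.75.
|S1∩S2∩S3| = 0.
|S1 ∪ S2 ∪ S3| = 74.5 − 3.75 + 0 = 70.75.

70.75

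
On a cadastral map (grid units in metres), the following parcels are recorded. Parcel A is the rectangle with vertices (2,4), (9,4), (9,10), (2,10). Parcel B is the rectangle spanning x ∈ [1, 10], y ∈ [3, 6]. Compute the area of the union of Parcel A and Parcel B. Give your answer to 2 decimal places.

By inclusion–exclusion:
Individual areas: |Parcel A| = 42, |Parcel B| = 27.
|Parcel A∩Parcel B|: x∈[2,9], y∈[4,6] → 7·2 = 14.
|Parcel A ∪ Parcel B| = 69 − 14 = 55.00.

55.00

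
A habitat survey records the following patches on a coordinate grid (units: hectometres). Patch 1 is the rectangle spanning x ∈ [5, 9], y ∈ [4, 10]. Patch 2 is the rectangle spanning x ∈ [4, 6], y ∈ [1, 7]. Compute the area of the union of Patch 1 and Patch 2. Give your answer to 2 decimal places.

By inclusion–exclusion:
Individual areas: |Patch 1| = 24, |Patch 2| = 12.
|Patch 1∩Patch 2|: x∈[5,6], y∈[4,7] → 1·3 = 3.
|Patch 1 ∪ Patch 2| = 36 − 3 = 33.00.

33.00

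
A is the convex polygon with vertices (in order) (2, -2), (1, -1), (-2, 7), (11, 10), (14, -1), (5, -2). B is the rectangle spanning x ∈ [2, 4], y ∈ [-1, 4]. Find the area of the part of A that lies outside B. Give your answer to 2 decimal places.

126.00

|A| = 136, |A∩B| = 10.
|A ∖ B| = |A| − |A∩B| = 136 − 10 = 126.00.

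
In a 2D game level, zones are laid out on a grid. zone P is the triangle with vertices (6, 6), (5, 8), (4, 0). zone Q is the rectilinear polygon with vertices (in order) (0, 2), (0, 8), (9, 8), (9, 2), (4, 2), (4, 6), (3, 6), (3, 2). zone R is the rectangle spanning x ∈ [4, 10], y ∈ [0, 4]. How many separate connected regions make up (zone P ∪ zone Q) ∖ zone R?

(zone P ∪ zone Q) ∖ zone R is a single connected region.

1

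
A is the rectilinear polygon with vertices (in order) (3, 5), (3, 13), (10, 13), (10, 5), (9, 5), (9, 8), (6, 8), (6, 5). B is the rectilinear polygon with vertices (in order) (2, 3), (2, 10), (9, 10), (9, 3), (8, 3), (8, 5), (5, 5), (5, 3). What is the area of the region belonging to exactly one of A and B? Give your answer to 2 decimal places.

48.00

|A| = 47, |B| = 43, |A∩B| = 21.
|A △ B| = |A| + |B| − 2·|A∩B| = 47 + 43 − 42 = 48.00.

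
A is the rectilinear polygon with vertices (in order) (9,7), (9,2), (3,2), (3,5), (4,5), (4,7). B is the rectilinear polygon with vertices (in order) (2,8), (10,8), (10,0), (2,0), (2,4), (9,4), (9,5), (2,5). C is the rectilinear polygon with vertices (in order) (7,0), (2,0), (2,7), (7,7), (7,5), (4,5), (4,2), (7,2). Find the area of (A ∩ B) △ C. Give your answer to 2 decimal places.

32.00

|A ∩ B| = 22.
|(A ∩ B) ∩ C| = 8.
|(A ∩ B) △ C| = 22 + 26 − 16 = 32.00.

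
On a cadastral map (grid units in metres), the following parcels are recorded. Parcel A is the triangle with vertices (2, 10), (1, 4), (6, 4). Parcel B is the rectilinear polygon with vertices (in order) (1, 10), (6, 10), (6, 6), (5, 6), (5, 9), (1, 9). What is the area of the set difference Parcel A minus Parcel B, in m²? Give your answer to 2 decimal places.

14.58

|Parcel A| = 15, |Parcel A∩Parcel B| = 0.4167.
|Parcel A ∖ Parcel B| = |Parcel A| − |Parcel A∩Parcel B| = 15 − 0.4167 = 14.58.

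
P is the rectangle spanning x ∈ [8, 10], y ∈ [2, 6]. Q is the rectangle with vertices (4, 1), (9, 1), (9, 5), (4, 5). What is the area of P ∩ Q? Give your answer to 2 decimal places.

|P∩Q|: x∈[8,9], y∈[2,5] → 1·3 = 3.

3.00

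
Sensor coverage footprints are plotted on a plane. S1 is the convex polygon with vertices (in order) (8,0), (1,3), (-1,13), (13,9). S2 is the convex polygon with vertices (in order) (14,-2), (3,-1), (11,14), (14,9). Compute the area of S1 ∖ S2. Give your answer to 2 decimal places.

64.68

|S1| = 105, |S1∩S2| = 40.3199.
|S1 ∖ S2| = |S1| − |S1∩S2| = 105 − 40.3199 = 64.68.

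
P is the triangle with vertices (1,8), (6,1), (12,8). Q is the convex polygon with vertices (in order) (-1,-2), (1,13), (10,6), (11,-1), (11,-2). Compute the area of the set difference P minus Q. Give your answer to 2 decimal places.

|P| = 38.5, |P∩Q| = 33.602.
|P ∖ Q| = |P| − |P∩Q| = 38.5 − 33.602 = 4.90.

4.90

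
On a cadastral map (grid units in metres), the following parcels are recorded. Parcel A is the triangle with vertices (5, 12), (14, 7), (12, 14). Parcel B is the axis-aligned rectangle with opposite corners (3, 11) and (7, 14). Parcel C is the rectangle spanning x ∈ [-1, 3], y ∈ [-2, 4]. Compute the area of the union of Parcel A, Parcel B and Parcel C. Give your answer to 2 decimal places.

By inclusion–exclusion:
Individual areas: |Parcel A| = 26.5, |Parcel B| = 12, |Parcel C| = 24.
|Parcel A∩Parcel B| = 1.6714.
|Parcel A∩Parcel C| = 0.
|Parcel B∩Parcel C| = 0 (no overlap).
|Parcel A∩Parcel B∩Parcel C| = 0.
|Parcel A ∪ Parcel B ∪ Parcel C| = 62.5 − 1.6714 + 0 = 60.83.

60.83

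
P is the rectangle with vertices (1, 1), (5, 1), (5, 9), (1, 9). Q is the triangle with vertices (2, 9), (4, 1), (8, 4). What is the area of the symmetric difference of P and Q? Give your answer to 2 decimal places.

27.25

|P| = 32, |Q| = 19, |P∩Q| = 11.875.
|P △ Q| = |P| + |Q| − 2·|P∩Q| = 32 + 19 − 23.75 = 27.25.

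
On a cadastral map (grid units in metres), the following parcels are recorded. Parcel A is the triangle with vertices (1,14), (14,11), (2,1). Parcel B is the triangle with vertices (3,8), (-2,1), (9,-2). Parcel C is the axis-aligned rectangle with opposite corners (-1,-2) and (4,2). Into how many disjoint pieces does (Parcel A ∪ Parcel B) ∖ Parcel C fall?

(Parcel A ∪ Parcel B) ∖ Parcel C is a single connected region.

1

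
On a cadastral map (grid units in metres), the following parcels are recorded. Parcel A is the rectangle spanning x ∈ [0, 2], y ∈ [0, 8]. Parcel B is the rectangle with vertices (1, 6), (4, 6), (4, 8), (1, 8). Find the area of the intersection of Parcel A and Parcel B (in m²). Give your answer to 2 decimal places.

2.00

|Parcel A∩Parcel B|: x∈[1,2], y∈[6,8] → 1·2 = 2.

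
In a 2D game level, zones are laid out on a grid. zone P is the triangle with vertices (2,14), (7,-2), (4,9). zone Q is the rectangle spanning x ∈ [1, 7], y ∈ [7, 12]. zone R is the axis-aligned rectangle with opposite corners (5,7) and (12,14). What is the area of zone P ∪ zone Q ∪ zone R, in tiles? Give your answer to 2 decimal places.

By inclusion–exclusion:
Individual areas: |zone P| = 3.5, |zone Q| = 30, |zone R| = 49.
|zone P∩zone Q| = 1.7142.
|zone P∩zone R| = 0.
|zone Q∩zone R|: x∈[5,7], y∈[7,12] → 2·5 = 10.
|zone P∩zone Q∩zone R| = 0.
|zone P ∪ zone Q ∪ zone R| = 82.5 − 11.7142 + 0 = 70.79.

70.79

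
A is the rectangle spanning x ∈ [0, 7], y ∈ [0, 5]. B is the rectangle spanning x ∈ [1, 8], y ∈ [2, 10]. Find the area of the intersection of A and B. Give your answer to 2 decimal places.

|A∩B|: x∈[1,7], y∈[2,5] → 6·3 = 18.

18.00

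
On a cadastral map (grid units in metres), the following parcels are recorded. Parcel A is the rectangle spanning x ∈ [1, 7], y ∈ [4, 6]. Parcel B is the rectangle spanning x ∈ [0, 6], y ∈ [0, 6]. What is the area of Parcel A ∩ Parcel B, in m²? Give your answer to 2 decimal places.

10.00

|Parcel A∩Parcel B|: x∈[1,6], y∈[4,6] → 5·2 = 10.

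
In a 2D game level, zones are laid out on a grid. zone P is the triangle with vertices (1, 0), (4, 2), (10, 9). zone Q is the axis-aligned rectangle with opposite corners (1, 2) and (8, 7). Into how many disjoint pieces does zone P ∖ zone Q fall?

2

zone P ∖ zone Q splits into 2 disjoint pieces (area 1, area 0.3333).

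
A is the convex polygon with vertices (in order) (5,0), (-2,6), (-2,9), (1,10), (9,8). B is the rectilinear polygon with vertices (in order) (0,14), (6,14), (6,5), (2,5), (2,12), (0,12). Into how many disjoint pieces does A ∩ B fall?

1

A ∩ B is a single connected region.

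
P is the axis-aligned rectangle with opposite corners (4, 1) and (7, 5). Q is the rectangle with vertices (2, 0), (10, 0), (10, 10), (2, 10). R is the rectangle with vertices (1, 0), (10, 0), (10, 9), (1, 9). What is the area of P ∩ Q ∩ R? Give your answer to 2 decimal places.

12.00

The intersection is the polygon with vertices (4,5), (7,5), (7,1), (4,1).
By the shoelace formula its area is 12.00.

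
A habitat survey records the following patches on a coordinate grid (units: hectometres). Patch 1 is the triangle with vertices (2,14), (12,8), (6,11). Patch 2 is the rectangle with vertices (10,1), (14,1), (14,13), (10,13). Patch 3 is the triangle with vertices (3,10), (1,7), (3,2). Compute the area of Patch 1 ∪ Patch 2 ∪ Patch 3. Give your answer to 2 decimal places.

58.80

By inclusion–exclusion:
Individual areas: |Patch 1| = 3, |Patch 2| = 48, |Patch 3| = 8.
|Patch 1∩Patch 2| = 0.2.
|Patch 1∩Patch 3| = 0.
|Patch 2∩Patch 3| = 0.
|Patch 1∩Patch 2∩Patch 3| = 0.
|Patch 1 ∪ Patch 2 ∪ Patch 3| = 59 − 0.2 + 0 = 58.80.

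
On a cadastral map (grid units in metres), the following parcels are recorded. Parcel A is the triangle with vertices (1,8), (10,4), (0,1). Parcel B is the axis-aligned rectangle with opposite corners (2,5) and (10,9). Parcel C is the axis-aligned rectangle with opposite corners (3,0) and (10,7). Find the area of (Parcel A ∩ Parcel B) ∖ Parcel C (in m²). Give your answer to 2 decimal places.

2.35

|Parcel A ∩ Parcel B| = 7.3472.
|(Parcel A ∩ Parcel B) ∩ Parcel C| = 5.
|(Parcel A ∩ Parcel B) ∖ Parcel C| = 7.3472 − 5 = 2.35.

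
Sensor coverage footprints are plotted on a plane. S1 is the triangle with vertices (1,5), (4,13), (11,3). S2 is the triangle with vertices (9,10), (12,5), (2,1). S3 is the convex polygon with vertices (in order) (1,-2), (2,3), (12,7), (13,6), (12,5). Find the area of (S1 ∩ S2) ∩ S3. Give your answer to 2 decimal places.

The region (S1 ∩ S2) ∩ S3 is the polygon with vertices (8.333,3.533), (5,4.2), (9.031,5.812), (10.125,4.25).
By the shoelace formula its area is 5.82.

5.82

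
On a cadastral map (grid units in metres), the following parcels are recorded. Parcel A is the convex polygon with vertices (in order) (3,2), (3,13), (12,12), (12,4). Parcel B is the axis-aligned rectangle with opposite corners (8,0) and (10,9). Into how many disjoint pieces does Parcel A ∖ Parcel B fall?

Parcel A ∖ Parcel B is a single connected region.

1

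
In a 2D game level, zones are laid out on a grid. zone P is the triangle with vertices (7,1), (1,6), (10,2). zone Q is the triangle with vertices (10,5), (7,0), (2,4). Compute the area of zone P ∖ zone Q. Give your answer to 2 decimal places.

2.85

|zone P| = 10.5, |zone P∩zone Q| = 7.6476.
|zone P ∖ zone Q| = |zone P| − |zone P∩zone Q| = 10.5 − 7.6476 = 2.85.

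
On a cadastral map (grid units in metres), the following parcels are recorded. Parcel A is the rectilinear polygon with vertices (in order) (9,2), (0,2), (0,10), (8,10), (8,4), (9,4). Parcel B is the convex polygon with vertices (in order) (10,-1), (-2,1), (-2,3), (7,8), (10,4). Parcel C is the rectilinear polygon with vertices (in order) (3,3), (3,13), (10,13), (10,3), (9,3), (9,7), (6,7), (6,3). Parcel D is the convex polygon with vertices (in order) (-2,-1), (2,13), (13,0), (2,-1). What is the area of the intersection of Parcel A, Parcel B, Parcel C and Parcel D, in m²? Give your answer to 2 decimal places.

11.32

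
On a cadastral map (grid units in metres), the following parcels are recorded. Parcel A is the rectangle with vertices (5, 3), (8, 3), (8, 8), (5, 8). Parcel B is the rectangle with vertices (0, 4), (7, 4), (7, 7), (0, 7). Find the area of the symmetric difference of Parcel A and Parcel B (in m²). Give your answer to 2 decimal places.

|Parcel A∩Parcel B|: x∈[5,7], y∈[4,7] → 2·3 = 6.
|Parcel A △ Parcel B| = |Parcel A| + |Parcel B| − 2·|Parcel A∩Parcel B| = 15 + 21 − 12 = 24.00.

24.00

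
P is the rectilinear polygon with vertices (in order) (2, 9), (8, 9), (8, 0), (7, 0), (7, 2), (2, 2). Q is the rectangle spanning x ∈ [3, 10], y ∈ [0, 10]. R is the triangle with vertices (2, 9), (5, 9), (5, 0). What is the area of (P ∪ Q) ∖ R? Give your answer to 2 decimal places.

|P ∪ Q| = 77.
|(P ∪ Q) ∩ R| = 13.5.
|(P ∪ Q) ∖ R| = 77 − 13.5 = 63.50.

63.50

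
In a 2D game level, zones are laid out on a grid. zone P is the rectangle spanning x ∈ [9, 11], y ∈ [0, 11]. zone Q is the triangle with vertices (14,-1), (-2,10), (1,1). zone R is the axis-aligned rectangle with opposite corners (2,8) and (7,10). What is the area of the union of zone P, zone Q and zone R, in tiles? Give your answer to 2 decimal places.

By inclusion–exclusion:
Individual areas: |zone P| = 22, |zone Q| = 55.5, |zone R| = 10.
|zone P∩zone Q| = 3.5.
|zone P∩zone R| = 0 (no overlap).
|zone Q∩zone R| = 0.
|zone P∩zone Q∩zone R| = 0.
|zone P ∪ zone Q ∪ zone R| = 87.5 − 3.5 + 0 = 84.00.

84.00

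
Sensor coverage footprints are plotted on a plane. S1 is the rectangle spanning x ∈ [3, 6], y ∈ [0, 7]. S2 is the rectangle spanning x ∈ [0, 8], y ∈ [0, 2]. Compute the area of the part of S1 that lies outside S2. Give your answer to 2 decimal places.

|S1∩S2|: x∈[3,6], y∈[0,2] → 3·2 = 6.
|S1| = 21.
|S1 ∖ S2| = |S1| − |S1∩S2| = 21 − 6 = 15.00.

15.00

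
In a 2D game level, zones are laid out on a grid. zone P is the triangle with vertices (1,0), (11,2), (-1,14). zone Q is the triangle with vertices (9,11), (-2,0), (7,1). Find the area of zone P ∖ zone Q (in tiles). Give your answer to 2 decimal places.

39.84

|zone P| = 72, |zone P∩zone Q| = 32.1589.
|zone P ∖ zone Q| = |zone P| − |zone P∩zone Q| = 72 − 32.1589 = 39.84.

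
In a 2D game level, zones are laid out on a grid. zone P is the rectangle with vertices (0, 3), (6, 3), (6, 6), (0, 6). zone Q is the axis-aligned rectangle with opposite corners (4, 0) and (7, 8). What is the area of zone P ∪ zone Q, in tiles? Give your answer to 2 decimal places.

By inclusion–exclusion:
Individual areas: |zone P| = 18, |zone Q| = 24.
|zone P∩zone Q|: x∈[4,6], y∈[3,6] → 2·3 = 6.
|zone P ∪ zone Q| = 42 − 6 = 36.00.

36.00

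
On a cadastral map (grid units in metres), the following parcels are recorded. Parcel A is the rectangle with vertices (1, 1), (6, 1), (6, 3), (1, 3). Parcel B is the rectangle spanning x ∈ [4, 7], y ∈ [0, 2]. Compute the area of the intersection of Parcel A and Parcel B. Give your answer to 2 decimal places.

2.00

|Parcel A∩Parcel B|: x∈[4,6], y∈[1,2] → 2·1 = 2.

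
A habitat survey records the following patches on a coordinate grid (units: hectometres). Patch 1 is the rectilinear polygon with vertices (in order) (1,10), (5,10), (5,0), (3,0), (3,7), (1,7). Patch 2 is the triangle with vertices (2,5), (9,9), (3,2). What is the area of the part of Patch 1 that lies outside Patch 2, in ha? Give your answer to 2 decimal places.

20.05

|Patch 1| = 26, |Patch 1∩Patch 2| = 5.9524.
|Patch 1 ∖ Patch 2| = |Patch 1| − |Patch 1∩Patch 2| = 26 − 5.9524 = 20.05.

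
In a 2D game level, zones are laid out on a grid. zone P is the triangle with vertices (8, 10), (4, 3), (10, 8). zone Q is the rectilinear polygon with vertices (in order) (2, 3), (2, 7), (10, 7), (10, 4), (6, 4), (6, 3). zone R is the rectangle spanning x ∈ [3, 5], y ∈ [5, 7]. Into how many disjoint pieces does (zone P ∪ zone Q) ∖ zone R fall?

(zone P ∪ zone Q) ∖ zone R is a single connected region.

1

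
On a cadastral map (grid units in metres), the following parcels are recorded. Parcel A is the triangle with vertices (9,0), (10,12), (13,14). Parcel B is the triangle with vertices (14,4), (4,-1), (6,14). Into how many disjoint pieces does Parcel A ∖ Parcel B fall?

Parcel A ∖ Parcel B splits into 2 disjoint pieces (area 0.2772, area 9.9054).

2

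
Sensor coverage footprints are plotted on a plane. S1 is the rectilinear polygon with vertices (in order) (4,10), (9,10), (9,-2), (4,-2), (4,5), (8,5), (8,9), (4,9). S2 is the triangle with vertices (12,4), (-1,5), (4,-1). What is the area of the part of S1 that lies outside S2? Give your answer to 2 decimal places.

24.70

|S1| = 44, |S1∩S2| = 19.3029.
|S1 ∖ S2| = |S1| − |S1∩S2| = 44 − 19.3029 = 24.70.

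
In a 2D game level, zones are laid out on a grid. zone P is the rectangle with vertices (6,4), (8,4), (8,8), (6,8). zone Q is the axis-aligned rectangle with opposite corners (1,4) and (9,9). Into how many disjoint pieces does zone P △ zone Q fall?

1

zone P △ zone Q is a single connected region.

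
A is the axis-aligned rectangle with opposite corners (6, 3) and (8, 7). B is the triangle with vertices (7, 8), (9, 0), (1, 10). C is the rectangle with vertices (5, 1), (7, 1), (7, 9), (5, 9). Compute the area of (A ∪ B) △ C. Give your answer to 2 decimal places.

|A ∪ B| = 23.35.
|(A ∪ B) ∩ C| = 9.3917.
|(A ∪ B) △ C| = 23.35 + 16 − 18.7833 = 20.57.

20.57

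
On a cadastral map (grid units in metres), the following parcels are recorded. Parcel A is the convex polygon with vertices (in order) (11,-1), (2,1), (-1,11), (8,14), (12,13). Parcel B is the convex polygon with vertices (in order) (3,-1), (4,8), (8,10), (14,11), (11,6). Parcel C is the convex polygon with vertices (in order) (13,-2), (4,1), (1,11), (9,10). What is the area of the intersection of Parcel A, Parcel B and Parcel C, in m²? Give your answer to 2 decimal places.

The intersection is the polygon with vertices (4,8), (8,10), (8.429,10.071), (9,10), (10.484,5.548), (4.931,0.69), (4,1), (3.432,2.892).
By the shoelace formula its area is 41.45.

41.45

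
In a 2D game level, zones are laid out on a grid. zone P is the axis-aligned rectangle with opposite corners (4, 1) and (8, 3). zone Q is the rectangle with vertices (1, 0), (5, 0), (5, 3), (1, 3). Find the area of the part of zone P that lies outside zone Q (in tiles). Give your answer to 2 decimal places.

|zone P∩zone Q|: x∈[4,5], y∈[1,3] → 1·2 = 2.
|zone P| = 8.
|zone P ∖ zone Q| = |zone P| − |zone P∩zone Q| = 8 − 2 = 6.00.

6.00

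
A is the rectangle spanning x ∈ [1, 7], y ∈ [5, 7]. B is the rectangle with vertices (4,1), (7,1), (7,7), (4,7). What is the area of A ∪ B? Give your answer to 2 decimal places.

By inclusion–exclusion:
Individual areas: |A| = 12, |B| = 18.
|A∩B|: x∈[4,7], y∈[5,7] → 3·2 = 6.
|A ∪ B| = 30 − 6 = 24.00.

24.00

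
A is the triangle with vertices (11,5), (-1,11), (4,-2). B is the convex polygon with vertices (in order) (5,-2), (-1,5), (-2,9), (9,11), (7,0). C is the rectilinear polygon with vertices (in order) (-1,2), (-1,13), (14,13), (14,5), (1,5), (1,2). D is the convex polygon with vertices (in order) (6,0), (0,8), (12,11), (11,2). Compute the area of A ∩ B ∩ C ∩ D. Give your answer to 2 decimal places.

The intersection is the polygon with vertices (2.25,5), (0.316,7.579), (0.14,8.035), (3.333,8.833), (8.167,6.417), (7.909,5).
By the shoelace formula its area is 20.48.

20.48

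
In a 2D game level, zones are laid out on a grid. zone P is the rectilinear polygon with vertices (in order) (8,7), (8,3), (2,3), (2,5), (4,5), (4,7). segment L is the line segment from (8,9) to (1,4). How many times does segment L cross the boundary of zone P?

The segment meets the boundary at (2,4.714), (4,6.143), (2.4,5), (5.2,7).

4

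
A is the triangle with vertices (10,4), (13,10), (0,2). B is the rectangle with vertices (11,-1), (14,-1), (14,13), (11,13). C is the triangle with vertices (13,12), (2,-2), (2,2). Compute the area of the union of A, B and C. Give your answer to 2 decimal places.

78.18

By inclusion–exclusion:
Individual areas: |A| = 27, |B| = 42, |C| = 22.
|A∩B| = 2.7692.
|A∩C| = 9.3221.
|B∩C| = 0.7273.
|A∩B∩C| = 0.
|A ∪ B ∪ C| = 91 − 12.8186 + 0 = 78.18.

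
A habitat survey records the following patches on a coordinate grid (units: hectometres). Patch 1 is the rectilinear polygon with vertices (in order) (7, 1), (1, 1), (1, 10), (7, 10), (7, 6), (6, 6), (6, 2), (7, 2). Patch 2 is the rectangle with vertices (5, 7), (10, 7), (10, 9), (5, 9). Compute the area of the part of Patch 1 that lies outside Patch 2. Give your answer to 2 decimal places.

46.00

|Patch 1| = 50, |Patch 1∩Patch 2| = 4.
|Patch 1 ∖ Patch 2| = |Patch 1| − |Patch 1∩Patch 2| = 50 − 4 = 46.00.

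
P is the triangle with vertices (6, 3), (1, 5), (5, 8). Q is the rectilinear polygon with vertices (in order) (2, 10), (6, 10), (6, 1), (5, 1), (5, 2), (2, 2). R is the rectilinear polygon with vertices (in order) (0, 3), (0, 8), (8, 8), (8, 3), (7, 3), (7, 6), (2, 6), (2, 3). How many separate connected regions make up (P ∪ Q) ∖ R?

(P ∪ Q) ∖ R splits into 2 disjoint pieces (area 17, area 8).

2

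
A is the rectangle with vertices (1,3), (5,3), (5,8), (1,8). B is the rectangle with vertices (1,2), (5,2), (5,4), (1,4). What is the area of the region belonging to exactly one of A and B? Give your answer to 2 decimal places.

|A∩B|: x∈[1,5], y∈[3,4] → 4·1 = 4.
|A △ B| = |A| + |B| − 2·|A∩B| = 20 + 8 − 8 = 20.00.

20.00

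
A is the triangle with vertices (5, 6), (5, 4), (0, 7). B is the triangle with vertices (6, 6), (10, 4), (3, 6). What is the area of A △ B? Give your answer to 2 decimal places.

|A| = 5, |B| = 3, |A∩B| = 0.5714.
|A △ B| = |A| + |B| − 2·|A∩B| = 5 + 3 − 1.1429 = 6.86.

6.86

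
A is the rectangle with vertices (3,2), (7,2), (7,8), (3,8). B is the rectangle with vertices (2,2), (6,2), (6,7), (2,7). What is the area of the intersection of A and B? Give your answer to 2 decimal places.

15.00

|A∩B|: x∈[3,6], y∈[2,7] → 3·5 = 15.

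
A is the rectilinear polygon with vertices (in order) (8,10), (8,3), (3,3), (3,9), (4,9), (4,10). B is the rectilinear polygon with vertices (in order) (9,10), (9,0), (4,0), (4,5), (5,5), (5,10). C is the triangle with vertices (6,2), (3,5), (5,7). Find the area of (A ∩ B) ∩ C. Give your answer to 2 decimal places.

3.10

The region (A ∩ B) ∩ C is the polygon with vertices (5,3), (4,4), (4,5), (5,5), (5,7), (5.8,3).
By the shoelace formula its area is 3.10.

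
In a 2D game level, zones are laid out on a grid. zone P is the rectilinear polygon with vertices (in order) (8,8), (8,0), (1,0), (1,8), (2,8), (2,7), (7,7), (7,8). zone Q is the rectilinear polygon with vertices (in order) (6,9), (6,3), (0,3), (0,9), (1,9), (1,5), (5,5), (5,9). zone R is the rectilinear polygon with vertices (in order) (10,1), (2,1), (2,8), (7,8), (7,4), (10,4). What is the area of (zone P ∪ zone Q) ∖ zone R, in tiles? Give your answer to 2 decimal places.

|zone P ∪ zone Q| = 59.
|(zone P ∪ zone Q) ∩ zone R| = 34.
|(zone P ∪ zone Q) ∖ zone R| = 59 − 34 = 25.00.

25.00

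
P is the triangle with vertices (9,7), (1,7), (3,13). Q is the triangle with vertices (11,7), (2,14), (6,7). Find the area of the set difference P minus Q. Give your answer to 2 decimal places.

|P| = 24, |P∩Q| = 10.1842.
|P ∖ Q| = |P| − |P∩Q| = 24 − 10.1842 = 13.82.

13.82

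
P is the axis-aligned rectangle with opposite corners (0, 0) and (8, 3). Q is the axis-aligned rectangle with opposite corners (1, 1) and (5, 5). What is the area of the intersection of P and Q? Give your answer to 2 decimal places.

|P∩Q|: x∈[1,5], y∈[1,3] → 4·2 = 8.

8.00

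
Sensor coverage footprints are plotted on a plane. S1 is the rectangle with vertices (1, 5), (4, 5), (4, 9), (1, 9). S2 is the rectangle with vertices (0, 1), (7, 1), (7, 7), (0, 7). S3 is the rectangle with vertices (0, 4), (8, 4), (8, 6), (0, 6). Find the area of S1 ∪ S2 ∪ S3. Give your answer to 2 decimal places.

By inclusion–exclusion:
Individual areas: |S1| = 12, |S2| = 42, |S3| = 16.
|S1∩S2|: x∈[1,4], y∈[5,7] → 3·2 = 6.
|S1∩S3|: x∈[1,4], y∈[5,6] → 3·1 = 3.
|S2∩S3|: x∈[0,7], y∈[4,6] → 7·2 = 14.
|S1∩S2∩S3| = 3.
|S1 ∪ S2 ∪ S3| = 70 − 23 + 3 = 50.00.

50.00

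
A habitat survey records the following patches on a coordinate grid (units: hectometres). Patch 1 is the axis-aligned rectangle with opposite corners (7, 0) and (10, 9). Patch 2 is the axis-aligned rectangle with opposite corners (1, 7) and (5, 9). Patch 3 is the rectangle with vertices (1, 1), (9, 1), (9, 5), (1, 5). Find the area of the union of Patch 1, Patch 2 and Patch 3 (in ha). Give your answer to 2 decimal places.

By inclusion–exclusion:
Individual areas: |Patch 1| = 27, |Patch 2| = 8, |Patch 3| = 32.
|Patch 1∩Patch 2| = 0 (no overlap).
|Patch 1∩Patch 3|: x∈[7,9], y∈[1,5] → 2·4 = 8.
|Patch 2∩Patch 3| = 0 (no overlap).
|Patch 1∩Patch 2∩Patch 3| = 0.
|Patch 1 ∪ Patch 2 ∪ Patch 3| = 67 − 8 + 0 = 59.00.

59.00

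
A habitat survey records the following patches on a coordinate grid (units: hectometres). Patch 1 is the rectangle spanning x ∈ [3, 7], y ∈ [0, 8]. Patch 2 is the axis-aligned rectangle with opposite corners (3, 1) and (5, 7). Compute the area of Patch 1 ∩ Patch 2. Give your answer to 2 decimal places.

|Patch 1∩Patch 2|: x∈[3,5], y∈[1,7] → 2·6 = 12.

12.00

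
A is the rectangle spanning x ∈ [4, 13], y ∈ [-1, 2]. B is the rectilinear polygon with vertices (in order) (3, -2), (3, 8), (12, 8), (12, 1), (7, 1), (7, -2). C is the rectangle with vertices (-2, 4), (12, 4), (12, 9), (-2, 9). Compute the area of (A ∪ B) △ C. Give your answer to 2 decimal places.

86.00

|A ∪ B| = 88.
|(A ∪ B) ∩ C| = 36.
|(A ∪ B) △ C| = 88 + 70 − 72 = 86.00.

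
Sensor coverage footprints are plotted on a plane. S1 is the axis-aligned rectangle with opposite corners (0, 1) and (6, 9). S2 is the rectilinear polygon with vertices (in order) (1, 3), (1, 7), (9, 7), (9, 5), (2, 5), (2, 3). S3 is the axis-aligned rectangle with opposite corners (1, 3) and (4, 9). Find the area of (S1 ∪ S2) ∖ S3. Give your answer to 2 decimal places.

36.00

|S1 ∪ S2| = 54.
|(S1 ∪ S2) ∩ S3| = 18.
|(S1 ∪ S2) ∖ S3| = 54 − 18 = 36.00.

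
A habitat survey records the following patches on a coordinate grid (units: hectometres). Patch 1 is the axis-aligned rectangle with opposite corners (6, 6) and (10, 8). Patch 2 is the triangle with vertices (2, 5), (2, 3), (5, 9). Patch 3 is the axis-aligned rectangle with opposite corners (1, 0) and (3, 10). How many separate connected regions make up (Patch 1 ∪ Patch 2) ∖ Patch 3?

2

(Patch 1 ∪ Patch 2) ∖ Patch 3 splits into 2 disjoint pieces (area 8, area 1.3333).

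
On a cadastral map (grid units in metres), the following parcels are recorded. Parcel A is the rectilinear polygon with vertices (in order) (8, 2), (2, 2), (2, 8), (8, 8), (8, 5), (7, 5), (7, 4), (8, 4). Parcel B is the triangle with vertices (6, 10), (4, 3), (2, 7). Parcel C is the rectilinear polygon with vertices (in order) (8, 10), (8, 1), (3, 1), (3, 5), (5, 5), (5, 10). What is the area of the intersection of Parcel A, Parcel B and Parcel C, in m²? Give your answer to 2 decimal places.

1.89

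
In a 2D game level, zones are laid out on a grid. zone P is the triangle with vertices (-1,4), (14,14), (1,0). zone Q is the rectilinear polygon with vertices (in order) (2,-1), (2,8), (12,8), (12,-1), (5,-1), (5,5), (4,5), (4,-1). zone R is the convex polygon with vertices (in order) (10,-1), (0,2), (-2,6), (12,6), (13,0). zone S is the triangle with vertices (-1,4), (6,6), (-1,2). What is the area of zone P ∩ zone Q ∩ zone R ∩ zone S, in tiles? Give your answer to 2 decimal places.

The intersection is the polygon with vertices (4,5), (4,4.857), (2,3.714), (2,4.857), (6,6), (4.25,5).
By the shoelace formula its area is 2.27.

2.27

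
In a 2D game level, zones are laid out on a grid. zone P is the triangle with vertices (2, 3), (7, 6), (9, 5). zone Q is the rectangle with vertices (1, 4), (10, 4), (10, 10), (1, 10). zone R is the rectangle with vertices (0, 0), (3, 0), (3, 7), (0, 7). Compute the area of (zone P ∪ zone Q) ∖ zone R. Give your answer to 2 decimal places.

|zone P ∪ zone Q| = 54.9167.
|(zone P ∪ zone Q) ∩ zone R| = 6.1571.
|(zone P ∪ zone Q) ∖ zone R| = 54.9167 − 6.1571 = 48.76.

48.76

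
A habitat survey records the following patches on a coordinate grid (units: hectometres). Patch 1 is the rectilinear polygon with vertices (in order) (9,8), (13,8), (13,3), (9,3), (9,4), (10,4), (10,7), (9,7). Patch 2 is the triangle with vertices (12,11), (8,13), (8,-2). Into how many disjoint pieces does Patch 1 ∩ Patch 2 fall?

Patch 1 ∩ Patch 2 splits into 2 disjoint pieces (area 2.8846, area 0.6923).

2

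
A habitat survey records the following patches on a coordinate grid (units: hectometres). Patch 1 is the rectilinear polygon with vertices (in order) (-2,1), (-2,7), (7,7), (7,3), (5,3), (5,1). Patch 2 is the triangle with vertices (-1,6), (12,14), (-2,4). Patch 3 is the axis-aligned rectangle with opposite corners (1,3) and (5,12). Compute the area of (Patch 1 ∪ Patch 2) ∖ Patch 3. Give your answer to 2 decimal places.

|Patch 1 ∪ Patch 2| = 55.5125.
|(Patch 1 ∪ Patch 2) ∩ Patch 3| = 19.0462.
|(Patch 1 ∪ Patch 2) ∖ Patch 3| = 55.5125 − 19.0462 = 36.47.

36.47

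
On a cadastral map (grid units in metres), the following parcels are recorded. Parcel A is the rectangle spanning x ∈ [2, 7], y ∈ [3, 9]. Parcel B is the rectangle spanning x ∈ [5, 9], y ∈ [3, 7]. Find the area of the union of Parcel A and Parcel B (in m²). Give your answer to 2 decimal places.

By inclusion–exclusion:
Individual areas: |Parcel A| = 30, |Parcel B| = 16.
|Parcel A∩Parcel B|: x∈[5,7], y∈[3,7] → 2·4 = 8.
|Parcel A ∪ Parcel B| = 46 − 8 = 38.00.

38.00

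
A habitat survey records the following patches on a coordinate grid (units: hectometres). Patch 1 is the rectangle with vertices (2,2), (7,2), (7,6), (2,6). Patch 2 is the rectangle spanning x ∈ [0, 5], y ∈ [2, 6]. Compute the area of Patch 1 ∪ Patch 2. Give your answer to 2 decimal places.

28.00

By inclusion–exclusion:
Individual areas: |Patch 1| = 20, |Patch 2| = 20.
|Patch 1∩Patch 2|: x∈[2,5], y∈[2,6] → 3·4 = 12.
|Patch 1 ∪ Patch 2| = 40 − 12 = 28.00.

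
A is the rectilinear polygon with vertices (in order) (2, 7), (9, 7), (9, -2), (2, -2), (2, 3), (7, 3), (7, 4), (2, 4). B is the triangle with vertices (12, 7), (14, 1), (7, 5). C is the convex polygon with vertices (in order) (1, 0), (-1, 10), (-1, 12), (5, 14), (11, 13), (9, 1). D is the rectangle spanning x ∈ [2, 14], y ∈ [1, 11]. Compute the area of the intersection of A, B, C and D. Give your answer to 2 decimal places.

The intersection is the polygon with vertices (9,5.8), (9,3.857), (7,5).
By the shoelace formula its area is 1.94.

1.94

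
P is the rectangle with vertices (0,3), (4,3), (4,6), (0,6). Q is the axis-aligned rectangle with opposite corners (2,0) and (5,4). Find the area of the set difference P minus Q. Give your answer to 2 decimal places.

10.00

|P∩Q|: x∈[2,4], y∈[3,4] → 2·1 = 2.
|P| = 12.
|P ∖ Q| = |P| − |P∩Q| = 12 − 2 = 10.00.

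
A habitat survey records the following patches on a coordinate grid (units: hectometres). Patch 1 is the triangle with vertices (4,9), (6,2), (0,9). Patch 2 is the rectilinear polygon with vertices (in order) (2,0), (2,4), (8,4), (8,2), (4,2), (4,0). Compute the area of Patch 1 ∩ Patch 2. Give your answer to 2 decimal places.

1.14

The intersection is the polygon with vertices (6,2), (4.286,4), (5.429,4).
By the shoelace formula its area is 1.14.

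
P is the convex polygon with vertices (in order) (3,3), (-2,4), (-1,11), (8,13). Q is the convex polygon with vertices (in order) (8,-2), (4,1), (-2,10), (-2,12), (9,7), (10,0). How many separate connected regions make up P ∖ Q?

2

P ∖ Q splits into 2 disjoint pieces (area 11.7285, area 16.4555).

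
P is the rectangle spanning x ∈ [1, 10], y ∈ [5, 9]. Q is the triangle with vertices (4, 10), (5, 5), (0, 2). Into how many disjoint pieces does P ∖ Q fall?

P ∖ Q splits into 2 disjoint pieces (area 21.6, area 6).

2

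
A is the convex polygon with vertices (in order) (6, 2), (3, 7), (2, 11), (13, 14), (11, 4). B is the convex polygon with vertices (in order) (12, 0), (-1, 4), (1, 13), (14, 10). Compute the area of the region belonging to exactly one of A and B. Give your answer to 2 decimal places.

74.00

|A| = 82, |B| = 130.5, |A∩B| = 69.2496.
|A △ B| = |A| + |B| − 2·|A∩B| = 82 + 130.5 − 138.4992 = 74.00.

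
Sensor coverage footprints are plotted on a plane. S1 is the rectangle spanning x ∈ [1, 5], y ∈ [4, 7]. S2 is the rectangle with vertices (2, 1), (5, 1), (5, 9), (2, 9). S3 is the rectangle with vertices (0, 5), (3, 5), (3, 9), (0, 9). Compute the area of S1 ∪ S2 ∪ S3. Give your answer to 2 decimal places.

By inclusion–exclusion:
Individual areas: |S1| = 12, |S2| = 24, |S3| = 12.
|S1∩S2|: x∈[2,5], y∈[4,7] → 3·3 = 9.
|S1∩S3|: x∈[1,3], y∈[5,7] → 2·2 = 4.
|S2∩S3|: x∈[2,3], y∈[5,9] → 1·4 = 4.
|S1∩S2∩S3| = 2.
|S1 ∪ S2 ∪ S3| = 48 − 17 + 2 = 33.00.

33.00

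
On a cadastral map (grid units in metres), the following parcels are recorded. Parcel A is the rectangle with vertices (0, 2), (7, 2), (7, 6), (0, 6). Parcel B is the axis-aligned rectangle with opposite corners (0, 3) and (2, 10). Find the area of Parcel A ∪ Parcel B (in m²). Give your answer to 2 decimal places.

By inclusion–exclusion:
Individual areas: |Parcel A| = 28, |Parcel B| = 14.
|Parcel A∩Parcel B|: x∈[0,2], y∈[3,6] → 2·3 = 6.
|Parcel A ∪ Parcel B| = 42 − 6 = 36.00.

36.00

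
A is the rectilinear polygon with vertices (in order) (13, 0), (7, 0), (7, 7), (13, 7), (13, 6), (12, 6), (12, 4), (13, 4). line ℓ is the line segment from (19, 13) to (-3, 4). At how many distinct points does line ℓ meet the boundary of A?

The segment lies entirely outside A and never meets its boundary.

0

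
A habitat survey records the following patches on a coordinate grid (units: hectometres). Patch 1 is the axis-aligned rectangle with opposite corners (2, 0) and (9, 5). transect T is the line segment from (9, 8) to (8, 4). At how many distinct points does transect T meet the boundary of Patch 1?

The segment meets the boundary at (8.25,5).

1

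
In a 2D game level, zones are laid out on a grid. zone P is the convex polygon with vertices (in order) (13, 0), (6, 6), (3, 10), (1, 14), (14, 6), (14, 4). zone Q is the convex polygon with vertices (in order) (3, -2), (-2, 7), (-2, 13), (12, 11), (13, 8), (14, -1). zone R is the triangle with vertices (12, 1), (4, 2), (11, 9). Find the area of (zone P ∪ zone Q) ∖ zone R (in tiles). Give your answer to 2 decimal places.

|zone P ∪ zone Q| = 188.5705.
|(zone P ∪ zone Q) ∩ zone R| = 31.5.
|(zone P ∪ zone Q) ∖ zone R| = 188.5705 − 31.5 = 157.07.

157.07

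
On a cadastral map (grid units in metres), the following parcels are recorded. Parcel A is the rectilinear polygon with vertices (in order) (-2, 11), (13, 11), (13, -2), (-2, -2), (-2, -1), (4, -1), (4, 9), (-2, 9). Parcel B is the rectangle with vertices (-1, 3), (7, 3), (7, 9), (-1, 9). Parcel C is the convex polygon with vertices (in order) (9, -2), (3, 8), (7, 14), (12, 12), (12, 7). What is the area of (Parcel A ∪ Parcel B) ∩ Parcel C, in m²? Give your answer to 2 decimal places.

70.50

The region (Parcel A ∪ Parcel B) ∩ Parcel C is the polygon with vertices (12,11), (12,7), (9,-2), (3,8), (5,11).
By the shoelace formula its area is 70.50.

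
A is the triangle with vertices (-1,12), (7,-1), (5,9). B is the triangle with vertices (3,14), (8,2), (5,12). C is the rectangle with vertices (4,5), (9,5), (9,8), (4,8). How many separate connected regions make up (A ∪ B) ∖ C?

3

(A ∪ B) ∖ C splits into 3 disjoint pieces (area 22.5, area 4.9, area 0.525).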